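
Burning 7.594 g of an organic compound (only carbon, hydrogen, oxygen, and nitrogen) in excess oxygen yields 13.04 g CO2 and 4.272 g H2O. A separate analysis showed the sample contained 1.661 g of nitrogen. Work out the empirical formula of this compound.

mol C = 13.04 / 44.01 = 0.2963; mass C = 0.2963 × 12.01 = 3.559 g
mol H = 2 × (4.272 / 18.02) = 0.4741; mass H = 0.4741 × 1.008 = 0.4779 g
mol N = 1.661 / 14.01 = 0.1186
mass O = 7.594 − (5.697) = 1.897 g → mol O = 0.1185
Divide by the smallest (0.1185 mol O): C 2.500, H 4.000, N 1.000, O 1.000
Scaling by 2: C 5.00, H 8.00, N 2.00, O 2.00 → C5H8N2O2

C5H8N2O2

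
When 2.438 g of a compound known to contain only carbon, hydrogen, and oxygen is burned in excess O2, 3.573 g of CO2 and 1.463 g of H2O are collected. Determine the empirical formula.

CH2O

mol C = 3.573 / 44.01 = 0.08119; mass C = 0.08119 × 12.01 = 0.9750 g
mol H = 2 × (1.463 / 18.02) = 0.1624; mass H = 0.1624 × 1.008 = 0.1637 g
mass O = 2.438 − (1.139) = 1.299 g → mol O = 0.08121
Smallest is C at 0.08119 mol; normalising gives C 1.000, H 2.000, O 1.000
≈ 1:2:1 → CH2O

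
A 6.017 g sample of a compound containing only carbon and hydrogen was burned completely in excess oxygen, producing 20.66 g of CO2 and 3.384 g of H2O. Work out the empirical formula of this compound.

C5H4

mol C = 20.66 / 44.01 = 0.4694; mass C = 0.4694 × 12.01 = 5.638 g
mol H = 2 × (3.384 / 18.02) = 0.3756; mass H = 0.3756 × 1.008 = 0.3786 g
Smallest is H at 0.3756 mol; normalising gives C 1.250, H 1.000
Scaling by 4: C 5.00, H 4.00 → C5H4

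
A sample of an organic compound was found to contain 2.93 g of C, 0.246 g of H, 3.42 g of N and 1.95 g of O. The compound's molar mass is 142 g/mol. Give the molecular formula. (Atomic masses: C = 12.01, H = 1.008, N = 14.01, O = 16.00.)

C4H4N4O2

Moles — C: 2.93 / 12.01 = 0.244 mol; H: 0.246 / 1.008 = 0.244 mol; N: 3.42 / 14.01 = 0.2441 mol; O: 1.95 / 16.00 = 0.1219 mol
Ratios (÷ 0.1219): C 2.002, H 2.002, N 2.003, O 1.000
→ C2H2N2O
Empirical-formula mass = 70.06 g/mol
n = 142 / 70.06 = 2.03 ≈ 2
Molecular formula = (C2H2N2O)×2 = C4H4N4O2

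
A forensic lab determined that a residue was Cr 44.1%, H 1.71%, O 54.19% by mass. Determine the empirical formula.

Assume 100 g: 44.1 g Cr, 1.71 g H, 54.19 g O.
Moles — Cr: 44.1 / 52.00 = 0.8481 mol; H: 1.71 / 1.008 = 1.696 mol; O: 54.19 / 16.00 = 3.387 mol
Divide by the smallest (0.8481 mol Cr): Cr 1.000, H 2.000, O 3.994
→ CrH2O4

CrH2O4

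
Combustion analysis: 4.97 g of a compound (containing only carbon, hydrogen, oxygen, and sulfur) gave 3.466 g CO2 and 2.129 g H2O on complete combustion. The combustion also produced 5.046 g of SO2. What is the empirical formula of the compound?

mol C = 3.466 / 44.01 = 0.07875; mass C = 0.07875 × 12.01 = 0.9458 g
mol H = 2 × (2.129 / 18.02) = 0.2363; mass H = 0.2363 × 1.008 = 0.2382 g
mol S = 5.046 / 64.07 = 0.07876; mass S = 2.526 g
mass O = 4.97 − (3.710) = 1.260 g → mol O = 0.07876
Ratios (÷ 0.07875): C 1.000, H 3.000, O 1.000, S 1.000
→ CH3OS

CH3OS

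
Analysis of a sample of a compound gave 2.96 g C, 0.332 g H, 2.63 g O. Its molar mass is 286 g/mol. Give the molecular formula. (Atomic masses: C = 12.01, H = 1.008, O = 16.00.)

C12H16O8

n(C) = 2.96/12.01 = 0.2465, n(H) = 0.332/1.008 = 0.3294, n(O) = 2.63/16.00 = 0.1644
Divide by the smallest (0.1644 mol O): C 1.499, H 2.004, O 1.000
Scaling by 2: C 3.00, H 4.01, O 2.00 → C3H4O2
Empirical-formula mass = 72.06 g/mol
n = 286 / 72.06 = 3.97 ≈ 4
Molecular formula = (C3H4O2)×4 = C12H16O8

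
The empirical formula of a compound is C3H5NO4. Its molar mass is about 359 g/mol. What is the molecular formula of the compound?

C9H15N3O12

Empirical-formula mass = 119.08 g/mol
n = 359 / 119.08 = 3.01 ≈ 3
Molecular formula = (C3H5NO4)3 = C9H15N3O12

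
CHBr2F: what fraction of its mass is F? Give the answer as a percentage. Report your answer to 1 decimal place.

Molar mass = 1(12.01) + 1(1.008) + 2(79.90) + 1(19.00) = 191.818 g/mol
Mass of F per mole = 1 × 19.00 = 19.000 g
% F = 19.000 / 191.818 × 100 = 9.9%

9.9%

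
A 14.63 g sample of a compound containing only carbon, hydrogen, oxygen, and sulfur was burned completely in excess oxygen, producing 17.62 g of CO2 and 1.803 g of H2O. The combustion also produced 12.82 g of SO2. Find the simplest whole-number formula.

mol C = 17.62 / 44.01 = 0.4004; mass C = 0.4004 × 12.01 = 4.808 g
mol H = 2 × (1.803 / 18.02) = 0.2001; mass H = 0.2001 × 1.008 = 0.2017 g
mol S = 12.82 / 64.07 = 0.2001; mass S = 6.417 g
mass O = 14.63 − (11.43) = 3.203 g → mol O = 0.2002
Divide by the smallest (0.2001 mol S): C 2.001, H 1.000, O 1.000, S 1.000
Ratio ≈ 2:1:1:1, so the empirical formula is C2HOS

C2HOS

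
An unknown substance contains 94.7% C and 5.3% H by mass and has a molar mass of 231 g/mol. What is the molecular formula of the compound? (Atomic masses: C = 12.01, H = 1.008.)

Assume 100 g: 94.7 g C, 5.3 g H.
C: 94.7 g ÷ 12.01 g/mol = 7.885 mol
H: 5.3 g ÷ 1.008 g/mol = 5.258 mol
Divide by the smallest (5.258 mol H): C 1.500, H 1.000
Multiply by 2: C 3.00, H 2.00 → C3H2
Empirical-formula mass = 38.05 g/mol
n = 231 / 38.05 = 6.07 ≈ 6
Molecular formula = (C3H2)×6 = C18H12

C18H12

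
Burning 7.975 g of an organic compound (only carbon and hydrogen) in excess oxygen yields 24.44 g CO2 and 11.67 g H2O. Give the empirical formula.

C3H7

mol C = 24.44 / 44.01 = 0.5553; mass C = 0.5553 × 12.01 = 6.669 g
mol H = 2 × (11.67 / 18.02) = 1.295; mass H = 1.295 × 1.008 = 1.306 g
Ratios (÷ 0.5553): C 1.000, H 2.332
×3: C 3.00, H 7.00 → C3H7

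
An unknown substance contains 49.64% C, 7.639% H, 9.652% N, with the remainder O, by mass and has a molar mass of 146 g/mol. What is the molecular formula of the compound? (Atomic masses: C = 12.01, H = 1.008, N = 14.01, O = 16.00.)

Assume 100 g: 49.64 g C, 7.639 g H, 9.652 g N, 33.069 g O.
C: 49.64 g ÷ 12.01 g/mol = 4.133 mol
H: 7.639 g ÷ 1.008 g/mol = 7.578 mol
N: 9.652 g ÷ 14.01 g/mol = 0.6889 mol
O: 33.069 g ÷ 16.00 g/mol = 2.067 mol
Ratios (÷ 0.6889): C 5.999, H 11.000, N 1.000, O 3.000
→ C6H11NO3
Empirical-formula mass = 145.16 g/mol
n = 146 / 145.16 = 1.01 ≈ 1
Molecular formula = empirical formula = C6H11NO3

C6H11NO3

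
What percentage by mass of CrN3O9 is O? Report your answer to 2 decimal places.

Molar mass = 1(52.00) + 3(14.01) + 9(16.00) = 238.030 g/mol
Mass of O per mole = 9 × 16.00 = 144.000 g
% O = 144.000 / 238.030 × 100 = 60.50%

60.50%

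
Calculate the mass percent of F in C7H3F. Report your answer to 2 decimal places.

Molar mass = 7(12.01) + 3(1.008) + 1(19.00) = 106.094 g/mol
Mass of F per mole = 1 × 19.00 = 19.000 g
% F = 19.000 / 106.094 × 100 = 17.91%

17.91%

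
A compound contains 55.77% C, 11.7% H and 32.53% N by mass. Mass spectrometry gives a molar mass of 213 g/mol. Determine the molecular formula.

Assume 100 g: 55.77 g C, 11.7 g H, 32.53 g N.
C: 55.77 g ÷ 12.01 g/mol = 4.644 mol
H: 11.7 g ÷ 1.008 g/mol = 11.61 mol
N: 32.53 g ÷ 14.01 g/mol = 2.322 mol
Divide by the smallest (2.322 mol N): C 2.000, H 4.999, N 1.000
≈ 2:5:1 → C2H5N
Empirical-formula mass = 43.07 g/mol
n = 213 / 43.07 = 4.95 ≈ 5
Molecular formula = (C2H5N)×5 = C10H25N5

C10H25N5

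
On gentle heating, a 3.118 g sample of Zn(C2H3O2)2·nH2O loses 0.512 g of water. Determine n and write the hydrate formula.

Mass of anhydrous Zn(C2H3O2)2 = 3.118 − 0.512 = 2.606 g
mol H2O = 0.512 / 18.02 = 0.02841
Molar mass of Zn(C2H3O2)2 = 183.47 g/mol → mol Zn(C2H3O2)2 = 2.606 / 183.47 = 0.0142
n = 0.02841 / 0.0142 = 2.00 ≈ 2 → Zn(C2H3O2)2·2H2O

Zn(C2H3O2)2·2H2O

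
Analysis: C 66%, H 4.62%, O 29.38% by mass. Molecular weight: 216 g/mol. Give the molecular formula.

Assume 100 g: 66 g C, 4.62 g H, 29.38 g O.
n(C) = 66/12.01 = 5.495, n(H) = 4.62/1.008 = 4.583, n(O) = 29.38/16.00 = 1.836
Ratios (÷ 1.836): C 2.993, H 2.496, O 1.000
Multiply by 2: C 5.99, H 4.99, O 2.00 → C6H5O2
Empirical-formula mass = 109.10 g/mol
n = 216 / 109.10 = 1.98 ≈ 2
Molecular formula = (C6H5O2)×2 = C12H10O4

C12H10O4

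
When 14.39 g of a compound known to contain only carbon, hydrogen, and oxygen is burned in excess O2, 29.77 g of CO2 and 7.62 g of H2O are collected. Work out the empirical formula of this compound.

mol C = 29.77 / 44.01 = 0.6764; mass C = 0.6764 × 12.01 = 8.124 g
mol H = 2 × (7.62 / 18.02) = 0.8457; mass H = 0.8457 × 1.008 = 0.8525 g
mass O = 14.39 − (8.977) = 5.413 g → mol O = 0.3383
Smallest is O at 0.3383 mol; normalising gives C 1.999, H 2.500, O 1.000
×2: C 4.00, H 5.00, O 2.00 → C4H5O2

C4H5O2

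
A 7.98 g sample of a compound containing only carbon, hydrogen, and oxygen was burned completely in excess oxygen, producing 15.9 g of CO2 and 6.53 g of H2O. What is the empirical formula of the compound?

C2H4O

mol C = 15.9 / 44.01 = 0.3613; mass C = 0.3613 × 12.01 = 4.339 g
mol H = 2 × (6.53 / 18.02) = 0.7248; mass H = 0.7248 × 1.008 = 0.7305 g
mass O = 7.98 − (5.070) = 2.910 g → mol O = 0.1819
Ratios (÷ 0.1819): C 1.986, H 3.984, O 1.000
→ C2H4O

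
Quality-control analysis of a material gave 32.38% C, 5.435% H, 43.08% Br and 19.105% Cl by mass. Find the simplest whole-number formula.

Assume 100 g: 32.38 g C, 5.435 g H, 43.08 g Br, 19.105 g Cl.
Moles — C: 32.38 / 12.01 = 2.696 mol; H: 5.435 / 1.008 = 5.392 mol; Br: 43.08 / 79.90 = 0.5392 mol; Cl: 19.105 / 35.45 = 0.5389 mol
Ratios (÷ 0.5389): C 5.003, H 10.005, Br 1.000, Cl 1.000
≈ 5:10:1:1 → C5H10BrCl

C5H10BrCl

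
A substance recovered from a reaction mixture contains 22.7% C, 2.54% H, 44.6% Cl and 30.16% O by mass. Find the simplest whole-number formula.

C3H4Cl2O3

Assume 100 g: 22.7 g C, 2.54 g H, 44.6 g Cl, 30.16 g O.
Moles — C: 22.7 / 12.01 = 1.89 mol; H: 2.54 / 1.008 = 2.52 mol; Cl: 44.6 / 35.45 = 1.258 mol; O: 30.16 / 16.00 = 1.885 mol
Smallest is Cl at 1.258 mol; normalising gives C 1.502, H 2.003, Cl 1.000, O 1.498
Multiply by 2: C 3.00, H 4.01, Cl 2.00, O 3.00 → C3H4Cl2O3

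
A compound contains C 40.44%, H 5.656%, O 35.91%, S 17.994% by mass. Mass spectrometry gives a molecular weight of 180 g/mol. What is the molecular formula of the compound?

C6H10O4S

Assume 100 g: 40.44 g C, 5.656 g H, 35.91 g O, 17.994 g S.
n(C) = 40.44/12.01 = 3.367, n(H) = 5.656/1.008 = 5.611, n(O) = 35.91/16.00 = 2.244, n(S) = 17.994/32.07 = 0.5611
Smallest is S at 0.5611 mol; normalising gives C 6.001, H 10.000, O 4.000, S 1.000
Ratio ≈ 6:10:4:1, so the empirical formula is C6H10O4S
Empirical-formula mass = 178.21 g/mol
n = 180 / 178.21 = 1.01 ≈ 1
Molecular formula = empirical formula = C6H10O4S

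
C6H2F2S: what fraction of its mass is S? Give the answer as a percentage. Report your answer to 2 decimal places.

22.25%

Molar mass = 6(12.01) + 2(1.008) + 2(19.00) + 1(32.07) = 144.146 g/mol
Mass of S per mole = 1 × 32.07 = 32.070 g
% S = 32.070 / 144.146 × 100 = 22.25%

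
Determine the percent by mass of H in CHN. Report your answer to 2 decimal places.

3.73%

Molar mass = 1(12.01) + 1(1.008) + 1(14.01) = 27.028 g/mol
Mass of H per mole = 1 × 1.008 = 1.008 g
% H = 1.008 / 27.028 × 100 = 3.73%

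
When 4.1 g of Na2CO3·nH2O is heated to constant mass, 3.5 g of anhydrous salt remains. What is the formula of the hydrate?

Mass of water lost = 4.1 − 3.5 = 0.6 g → 0.6 / 18.02 = 0.0333 mol H2O
Molar mass of Na2CO3 = 105.99 g/mol → mol Na2CO3 = 3.5 / 105.99 = 0.03302
n = 0.0333 / 0.03302 = 1.01 ≈ 1 → Na2CO3·H2O

Na2CO3·H2O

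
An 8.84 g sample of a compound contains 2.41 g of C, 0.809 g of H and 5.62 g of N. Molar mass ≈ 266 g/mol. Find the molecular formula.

C6H24N12

n(C) = 2.41/12.01 = 0.2007, n(H) = 0.809/1.008 = 0.8026, n(N) = 5.62/14.01 = 0.4011
Divide by the smallest (0.2007 mol C): C 1.000, H 4.000, N 1.999
Ratio ≈ 1:4:2, so the empirical formula is CH4N2
Empirical-formula mass = 44.06 g/mol
n = 266 / 44.06 = 6.04 ≈ 6
Molecular formula = (CH4N2)×6 = C6H24N12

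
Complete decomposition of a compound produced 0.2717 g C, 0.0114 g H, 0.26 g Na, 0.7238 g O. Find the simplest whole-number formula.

Moles — C: 0.2717 / 12.01 = 0.02262 mol; H: 0.0114 / 1.008 = 0.01131 mol; Na: 0.26 / 22.99 = 0.01131 mol; O: 0.7238 / 16.00 = 0.04524 mol
Divide by the smallest (0.01131 mol Na): C 2.000, H 1.000, Na 1.000, O 4.000
Ratio ≈ 2:1:1:4, so the empirical formula is C2HNaO4

C2HNaO4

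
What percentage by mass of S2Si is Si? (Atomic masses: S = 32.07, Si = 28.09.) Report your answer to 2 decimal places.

30.46%

Molar mass = 2(32.07) + 1(28.09) = 92.230 g/mol
Mass of Si per mole = 1 × 28.09 = 28.090 g
% Si = 28.090 / 92.230 × 100 = 30.46%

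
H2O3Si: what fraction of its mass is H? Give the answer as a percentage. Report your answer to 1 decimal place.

Molar mass = 2(1.008) + 3(16.00) + 1(28.09) = 78.106 g/mol
Mass of H per mole = 2 × 1.008 = 2.016 g
% H = 2.016 / 78.106 × 100 = 2.6%

2.6%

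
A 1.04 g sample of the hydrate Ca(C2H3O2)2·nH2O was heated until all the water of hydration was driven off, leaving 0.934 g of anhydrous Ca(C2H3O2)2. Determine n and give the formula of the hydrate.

Ca(C2H3O2)2·H2O

Mass of water lost = 1.04 − 0.934 = 0.106 g → 0.106 / 18.02 = 0.005882 mol H2O
Molar mass of Ca(C2H3O2)2 = 158.17 g/mol → mol Ca(C2H3O2)2 = 0.934 / 158.17 = 0.005905
n = 0.005882 / 0.005905 = 1.00 ≈ 1 → Ca(C2H3O2)2·H2O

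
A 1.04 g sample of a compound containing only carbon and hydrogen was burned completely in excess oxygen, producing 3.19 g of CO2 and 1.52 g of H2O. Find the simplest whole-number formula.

mol C = 3.19 / 44.01 = 0.07248; mass C = 0.07248 × 12.01 = 0.8705 g
mol H = 2 × (1.52 / 18.02) = 0.1687; mass H = 0.1687 × 1.008 = 0.1701 g
Ratios (÷ 0.07248): C 1.000, H 2.327
×3: C 3.00, H 6.98 → C3H7

C3H7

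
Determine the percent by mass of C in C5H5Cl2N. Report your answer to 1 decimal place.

40.0%

Molar mass = 5(12.01) + 5(1.008) + 2(35.45) + 1(14.01) = 150.000 g/mol
Mass of C per mole = 5 × 12.01 = 60.050 g
% C = 60.050 / 150.000 × 100 = 40.0%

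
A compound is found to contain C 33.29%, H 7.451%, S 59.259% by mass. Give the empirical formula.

Assume 100 g: 33.29 g C, 7.451 g H, 59.259 g S.
Moles — C: 33.29 / 12.01 = 2.772 mol; H: 7.451 / 1.008 = 7.392 mol; S: 59.259 / 32.07 = 1.848 mol
Smallest is S at 1.848 mol; normalising gives C 1.500, H 4.000, S 1.000
Scaling by 2: C 3.00, H 8.00, S 2.00 → C3H8S2

C3H8S2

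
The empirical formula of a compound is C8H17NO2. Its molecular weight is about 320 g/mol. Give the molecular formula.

Empirical-formula mass = 159.23 g/mol
n = 320 / 159.23 = 2.01 ≈ 2
Molecular formula = (C8H17NO2)2 = C16H34N2O4

C16H34N2O4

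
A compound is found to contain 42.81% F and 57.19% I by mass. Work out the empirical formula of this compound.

Assume 100 g: 42.81 g F, 57.19 g I.
F: 42.81 g ÷ 19.00 g/mol = 2.253 mol
I: 57.19 g ÷ 126.90 g/mol = 0.4507 mol
Ratios (÷ 0.4507): F 5.000, I 1.000
→ F5I

F5I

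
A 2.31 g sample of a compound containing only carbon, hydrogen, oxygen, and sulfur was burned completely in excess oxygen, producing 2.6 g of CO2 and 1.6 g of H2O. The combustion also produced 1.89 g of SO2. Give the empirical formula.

mol C = 2.6 / 44.01 = 0.05908; mass C = 0.05908 × 12.01 = 0.7095 g
mol H = 2 × (1.6 / 18.02) = 0.1776; mass H = 0.1776 × 1.008 = 0.1790 g
mol S = 1.89 / 64.07 = 0.02950; mass S = 0.9460 g
mass O = 2.31 − (1.835) = 0.4754 g → mol O = 0.02972
Smallest is S at 0.0295 mol; normalising gives C 2.003, H 6.020, O 1.007, S 1.000
Ratio ≈ 2:6:1:1, so the empirical formula is C2H6OS

C2H6OS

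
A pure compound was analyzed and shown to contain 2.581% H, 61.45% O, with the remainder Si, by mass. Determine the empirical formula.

Assume 100 g: 2.581 g H, 61.45 g O, 35.969 g Si.
n(H) = 2.581/1.008 = 2.561, n(O) = 61.45/16.00 = 3.841, n(Si) = 35.969/28.09 = 1.28
Divide by the smallest (1.28 mol Si): H 2.000, O 2.999, Si 1.000
Ratio ≈ 2:3:1, so the empirical formula is H2O3Si

H2O3Si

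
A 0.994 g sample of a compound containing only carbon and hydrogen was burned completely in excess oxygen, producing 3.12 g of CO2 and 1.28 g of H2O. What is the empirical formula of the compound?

CH2

mol C = 3.12 / 44.01 = 0.07089; mass C = 0.07089 × 12.01 = 0.8514 g
mol H = 2 × (1.28 / 18.02) = 0.1421; mass H = 0.1421 × 1.008 = 0.1432 g
Divide by the smallest (0.07089 mol C): C 1.000, H 2.004
≈ 1:2 → CH2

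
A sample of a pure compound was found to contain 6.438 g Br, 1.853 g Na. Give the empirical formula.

BrNa

n(Br) = 6.438/79.90 = 0.08058, n(Na) = 1.853/22.99 = 0.0806
Divide by the smallest (0.08058 mol Br): Br 1.000, Na 1.000
Ratio ≈ 1:1, so the empirical formula is BrNa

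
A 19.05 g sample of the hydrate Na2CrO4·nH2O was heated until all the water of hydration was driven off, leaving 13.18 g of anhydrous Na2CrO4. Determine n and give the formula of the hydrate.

Mass of water lost = 19.05 − 13.18 = 5.87 g → 5.87 / 18.02 = 0.3257 mol H2O
Molar mass of Na2CrO4 = 161.98 g/mol → mol Na2CrO4 = 13.18 / 161.98 = 0.08137
n = 0.3257 / 0.08137 = 4.00 ≈ 4 → Na2CrO4·4H2O

Na2CrO4·4H2O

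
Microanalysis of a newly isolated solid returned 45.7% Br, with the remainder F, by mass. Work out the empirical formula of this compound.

BrF5

Assume 100 g: 45.7 g Br, 54.3 g F.
Moles — Br: 45.7 / 79.90 = 0.572 mol; F: 54.3 / 19.00 = 2.858 mol
Ratios (÷ 0.572): Br 1.000, F 4.997
Ratio ≈ 1:5, so the empirical formula is BrF5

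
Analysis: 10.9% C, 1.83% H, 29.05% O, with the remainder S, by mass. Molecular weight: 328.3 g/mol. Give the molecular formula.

Assume 100 g: 10.9 g C, 1.83 g H, 29.05 g O, 58.22 g S.
Moles — C: 10.9 / 12.01 = 0.9076 mol; H: 1.83 / 1.008 = 1.815 mol; O: 29.05 / 16.00 = 1.816 mol; S: 58.22 / 32.07 = 1.815 mol
Smallest is C at 0.9076 mol; normalising gives C 1.000, H 2.000, O 2.001, S 2.000
→ CH2O2S2
Empirical-formula mass = 110.17 g/mol
n = 328.3 / 110.17 = 2.98 ≈ 3
Molecular formula = (CH2O2S2)×3 = C3H6O6S6

C3H6O6S6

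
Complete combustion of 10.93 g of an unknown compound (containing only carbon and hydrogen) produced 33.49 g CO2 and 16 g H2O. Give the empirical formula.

C3H7

mol C = 33.49 / 44.01 = 0.7610; mass C = 0.7610 × 12.01 = 9.139 g
mol H = 2 × (16 / 18.02) = 1.776; mass H = 1.776 × 1.008 = 1.790 g
Smallest is C at 0.761 mol; normalising gives C 1.000, H 2.334
Scaling by 3: C 3.00, H 7.00 → C3H7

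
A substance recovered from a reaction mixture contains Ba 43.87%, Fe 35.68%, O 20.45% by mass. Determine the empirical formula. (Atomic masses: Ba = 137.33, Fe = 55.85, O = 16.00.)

Assume 100 g: 43.87 g Ba, 35.68 g Fe, 20.45 g O.
n(Ba) = 43.87/137.33 = 0.3194, n(Fe) = 35.68/55.85 = 0.6389, n(O) = 20.45/16.00 = 1.278
Ratios (÷ 0.3194): Ba 1.000, Fe 2.000, O 4.001
≈ 1:2:4 → BaFe2O4

BaFe2O4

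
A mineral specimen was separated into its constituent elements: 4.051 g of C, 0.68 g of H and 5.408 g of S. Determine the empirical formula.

C2H4S

Moles — C: 4.051 / 12.01 = 0.3373 mol; H: 0.68 / 1.008 = 0.6746 mol; S: 5.408 / 32.07 = 0.1686 mol
Smallest is S at 0.1686 mol; normalising gives C 2.000, H 4.000, S 1.000
→ C2H4S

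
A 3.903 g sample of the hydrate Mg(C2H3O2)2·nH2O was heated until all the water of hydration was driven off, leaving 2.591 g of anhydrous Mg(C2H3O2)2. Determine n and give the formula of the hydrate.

Mg(C2H3O2)2·4H2O

Mass of water lost = 3.903 − 2.591 = 1.312 g → 1.312 / 18.02 = 0.07281 mol H2O
Molar mass of Mg(C2H3O2)2 = 142.40 g/mol → mol Mg(C2H3O2)2 = 2.591 / 142.40 = 0.0182
n = 0.07281 / 0.0182 = 4.00 ≈ 4 → Mg(C2H3O2)2·4H2O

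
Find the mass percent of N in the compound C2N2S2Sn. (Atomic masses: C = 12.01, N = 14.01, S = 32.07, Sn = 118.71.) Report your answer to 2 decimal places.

Molar mass = 2(12.01) + 2(14.01) + 2(32.07) + 1(118.71) = 234.890 g/mol
Mass of N per mole = 2 × 14.01 = 28.020 g
% N = 28.020 / 234.890 × 100 = 11.93%

11.93%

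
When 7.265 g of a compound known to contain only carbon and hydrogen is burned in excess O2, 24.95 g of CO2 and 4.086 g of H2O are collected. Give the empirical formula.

C5H4

mol C = 24.95 / 44.01 = 0.5669; mass C = 0.5669 × 12.01 = 6.809 g
mol H = 2 × (4.086 / 18.02) = 0.4535; mass H = 0.4535 × 1.008 = 0.4571 g
Divide by the smallest (0.4535 mol H): C 1.250, H 1.000
×4: C 5.00, H 4.00 → C5H4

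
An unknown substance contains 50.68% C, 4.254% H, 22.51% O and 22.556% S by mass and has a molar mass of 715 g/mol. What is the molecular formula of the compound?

C30H30O10S5

Assume 100 g: 50.68 g C, 4.254 g H, 22.51 g O, 22.556 g S.
n(C) = 50.68/12.01 = 4.22, n(H) = 4.254/1.008 = 4.22, n(O) = 22.51/16.00 = 1.407, n(S) = 22.556/32.07 = 0.7033
Smallest is S at 0.7033 mol; normalising gives C 6.000, H 6.000, O 2.000, S 1.000
≈ 6:6:2:1 → C6H6O2S
Empirical-formula mass = 142.18 g/mol
n = 715 / 142.18 = 5.03 ≈ 5
Molecular formula = (C6H6O2S)×5 = C30H30O10S5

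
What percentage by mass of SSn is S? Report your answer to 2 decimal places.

21.27%

Molar mass = 1(32.07) + 1(118.71) = 150.780 g/mol
Mass of S per mole = 1 × 32.07 = 32.070 g
% S = 32.070 / 150.780 × 100 = 21.27%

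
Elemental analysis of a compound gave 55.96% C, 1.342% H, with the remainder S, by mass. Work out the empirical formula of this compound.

C7H2S2

Assume 100 g: 55.96 g C, 1.342 g H, 42.698 g S.
n(C) = 55.96/12.01 = 4.659, n(H) = 1.342/1.008 = 1.331, n(S) = 42.698/32.07 = 1.331
Ratios (÷ 1.331): C 3.500, H 1.000, S 1.000
×2: C 7.00, H 2.00, S 2.00 → C7H2S2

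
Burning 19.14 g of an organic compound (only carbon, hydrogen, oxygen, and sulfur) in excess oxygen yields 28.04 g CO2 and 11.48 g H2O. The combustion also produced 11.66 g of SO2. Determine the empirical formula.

mol C = 28.04 / 44.01 = 0.6371; mass C = 0.6371 × 12.01 = 7.652 g
mol H = 2 × (11.48 / 18.02) = 1.274; mass H = 1.274 × 1.008 = 1.284 g
mol S = 11.66 / 64.07 = 0.1820; mass S = 5.836 g
mass O = 19.14 − (14.77) = 4.367 g → mol O = 0.2730
Smallest is S at 0.182 mol; normalising gives C 3.501, H 7.001, O 1.500, S 1.000
Multiply by 2: C 7.00, H 14.00, O 3.00, S 2.00 → C7H14O3S2

C7H14O3S2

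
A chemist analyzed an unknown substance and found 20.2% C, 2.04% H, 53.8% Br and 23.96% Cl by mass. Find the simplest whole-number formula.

Assume 100 g: 20.2 g C, 2.04 g H, 53.8 g Br, 23.96 g Cl.
Moles — C: 20.2 / 12.01 = 1.682 mol; H: 2.04 / 1.008 = 2.024 mol; Br: 53.8 / 79.90 = 0.6733 mol; Cl: 23.96 / 35.45 = 0.6759 mol
Ratios (÷ 0.6733): C 2.498, H 3.006, Br 1.000, Cl 1.004
×2: C 5.00, H 6.01, Br 2.00, Cl 2.01 → C5H6Br2Cl2

C5H6Br2Cl2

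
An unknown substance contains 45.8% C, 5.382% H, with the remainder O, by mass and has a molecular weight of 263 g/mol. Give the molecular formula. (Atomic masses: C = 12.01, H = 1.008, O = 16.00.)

Assume 100 g: 45.8 g C, 5.382 g H, 48.818 g O.
n(C) = 45.8/12.01 = 3.813, n(H) = 5.382/1.008 = 5.339, n(O) = 48.818/16.00 = 3.051
Smallest is O at 3.051 mol; normalising gives C 1.250, H 1.750, O 1.000
×4: C 5.00, H 7.00, O 4.00 → C5H7O4
Empirical-formula mass = 131.11 g/mol
n = 263 / 131.11 = 2.01 ≈ 2
Molecular formula = (C5H7O4)×2 = C10H14O8

C10H14O8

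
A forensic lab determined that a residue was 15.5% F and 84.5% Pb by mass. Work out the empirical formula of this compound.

Assume 100 g: 15.5 g F, 84.5 g Pb.
n(F) = 15.5/19.00 = 0.8158, n(Pb) = 84.5/207.2 = 0.4078
Divide by the smallest (0.4078 mol Pb): F 2.000, Pb 1.000
Ratio ≈ 2:1, so the empirical formula is F2Pb

F2Pb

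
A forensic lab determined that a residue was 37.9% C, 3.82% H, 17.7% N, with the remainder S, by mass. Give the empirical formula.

Assume 100 g: 37.9 g C, 3.82 g H, 17.7 g N, 40.58 g S.
C: 37.9 g ÷ 12.01 g/mol = 3.156 mol
H: 3.82 g ÷ 1.008 g/mol = 3.79 mol
N: 17.7 g ÷ 14.01 g/mol = 1.263 mol
S: 40.58 g ÷ 32.07 g/mol = 1.265 mol
Divide by the smallest (1.263 mol N): C 2.498, H 3.000, N 1.000, S 1.002
Multiply by 2: C 5.00, H 6.00, N 2.00, S 2.00 → C5H6N2S2

C5H6N2S2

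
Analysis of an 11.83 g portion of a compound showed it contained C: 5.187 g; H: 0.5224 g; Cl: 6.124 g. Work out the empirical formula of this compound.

n(C) = 5.187/12.01 = 0.4319, n(H) = 0.5224/1.008 = 0.5183, n(Cl) = 6.124/35.45 = 0.1728
Ratios (÷ 0.1728): C 2.500, H 3.000, Cl 1.000
Multiply by 2: C 5.00, H 6.00, Cl 2.00 → C5H6Cl2

C5H6Cl2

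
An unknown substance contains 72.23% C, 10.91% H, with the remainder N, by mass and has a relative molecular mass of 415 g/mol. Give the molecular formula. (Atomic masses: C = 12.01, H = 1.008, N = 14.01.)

Assume 100 g: 72.23 g C, 10.91 g H, 16.86 g N.
Moles — C: 72.23 / 12.01 = 6.014 mol; H: 10.91 / 1.008 = 10.82 mol; N: 16.86 / 14.01 = 1.203 mol
Smallest is N at 1.203 mol; normalising gives C 4.998, H 8.994, N 1.000
→ C5H9N
Empirical-formula mass = 83.13 g/mol
n = 415 / 83.13 = 4.99 ≈ 5
Molecular formula = (C5H9N)×5 = C25H45N5

C25H45N5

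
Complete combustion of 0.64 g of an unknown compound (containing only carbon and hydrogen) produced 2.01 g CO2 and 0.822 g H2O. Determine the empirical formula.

mol C = 2.01 / 44.01 = 0.04567; mass C = 0.04567 × 12.01 = 0.5485 g
mol H = 2 × (0.822 / 18.02) = 0.09123; mass H = 0.09123 × 1.008 = 0.09196 g
Ratios (÷ 0.04567): C 1.000, H 1.998
→ CH2

CH2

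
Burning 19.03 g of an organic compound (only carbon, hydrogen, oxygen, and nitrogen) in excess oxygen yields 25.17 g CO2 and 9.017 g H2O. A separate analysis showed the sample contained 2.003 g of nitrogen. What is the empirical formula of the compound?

mol C = 25.17 / 44.01 = 0.5719; mass C = 0.5719 × 12.01 = 6.869 g
mol H = 2 × (9.017 / 18.02) = 1.001; mass H = 1.001 × 1.008 = 1.009 g
mol N = 2.003 / 14.01 = 0.1430
mass O = 19.03 − (9.880) = 9.150 g → mol O = 0.5718
Divide by the smallest (0.143 mol N): C 4.000, H 7.000, N 1.000, O 4.000
≈ 4:7:1:4 → C4H7NO4

C4H7NO4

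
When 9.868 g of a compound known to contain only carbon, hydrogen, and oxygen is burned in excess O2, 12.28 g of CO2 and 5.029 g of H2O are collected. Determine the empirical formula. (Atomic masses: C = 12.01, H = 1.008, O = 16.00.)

C3H6O4

mol C = 12.28 / 44.01 = 0.2790; mass C = 0.2790 × 12.01 = 3.351 g
mol H = 2 × (5.029 / 18.02) = 0.5582; mass H = 0.5582 × 1.008 = 0.5626 g
mass O = 9.868 − (3.914) = 5.954 g → mol O = 0.3721
Divide by the smallest (0.279 mol C): C 1.000, H 2.000, O 1.334
Multiply by 3: C 3.00, H 6.00, O 4.00 → C3H6O4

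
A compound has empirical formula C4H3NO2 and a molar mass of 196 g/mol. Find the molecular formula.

C8H6N2O4

Empirical-formula mass = 97.07 g/mol
n = 196 / 97.07 = 2.02 ≈ 2
Molecular formula = (C4H3NO2)2 = C8H6N2O4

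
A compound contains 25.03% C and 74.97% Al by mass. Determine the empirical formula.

C3Al4

Assume 100 g: 25.03 g C, 74.97 g Al.
C: 25.03 g ÷ 12.01 g/mol = 2.084 mol
Al: 74.97 g ÷ 26.98 g/mol = 2.779 mol
Smallest is C at 2.084 mol; normalising gives C 1.000, Al 1.333
×3: C 3.00, Al 4.00 → C3Al4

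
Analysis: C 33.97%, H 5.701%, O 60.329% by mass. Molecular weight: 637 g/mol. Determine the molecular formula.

Assume 100 g: 33.97 g C, 5.701 g H, 60.329 g O.
n(C) = 33.97/12.01 = 2.828, n(H) = 5.701/1.008 = 5.656, n(O) = 60.329/16.00 = 3.771
Divide by the smallest (2.828 mol C): C 1.000, H 2.000, O 1.333
×3: C 3.00, H 6.00, O 4.00 → C3H6O4
Empirical-formula mass = 106.08 g/mol
n = 637 / 106.08 = 6.01 ≈ 6
Molecular formula = (C3H6O4)×6 = C18H36O24

C18H36O24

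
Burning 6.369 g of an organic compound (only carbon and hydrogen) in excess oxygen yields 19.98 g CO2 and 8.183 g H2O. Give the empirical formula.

CH2

mol C = 19.98 / 44.01 = 0.4540; mass C = 0.4540 × 12.01 = 5.452 g
mol H = 2 × (8.183 / 18.02) = 0.9082; mass H = 0.9082 × 1.008 = 0.9155 g
Ratios (÷ 0.454): C 1.000, H 2.001
→ CH2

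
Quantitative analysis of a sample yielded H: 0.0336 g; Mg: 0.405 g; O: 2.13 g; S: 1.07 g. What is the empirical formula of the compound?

n(H) = 0.0336/1.008 = 0.03333, n(Mg) = 0.405/24.31 = 0.01666, n(O) = 2.13/16.00 = 0.1331, n(S) = 1.07/32.07 = 0.03336
Divide by the smallest (0.01666 mol Mg): H 2.001, Mg 1.000, O 7.991, S 2.003
Ratio ≈ 2:1:8:2, so the empirical formula is H2MgO8S2

H2MgO8S2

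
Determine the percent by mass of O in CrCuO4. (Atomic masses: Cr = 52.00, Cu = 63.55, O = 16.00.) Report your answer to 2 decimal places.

35.64%

Molar mass = 1(52.00) + 1(63.55) + 4(16.00) = 179.550 g/mol
Mass of O per mole = 4 × 16.00 = 64.000 g
% O = 64.000 / 179.550 × 100 = 35.64%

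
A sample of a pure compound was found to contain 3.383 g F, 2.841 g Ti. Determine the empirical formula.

n(F) = 3.383/19.00 = 0.1781, n(Ti) = 2.841/47.87 = 0.05935
Smallest is Ti at 0.05935 mol; normalising gives F 3.000, Ti 1.000
≈ 3:1 → F3Ti

F3Ti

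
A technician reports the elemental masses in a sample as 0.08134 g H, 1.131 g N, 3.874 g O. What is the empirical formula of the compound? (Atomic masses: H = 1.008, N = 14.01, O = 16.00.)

HNO3

Moles — H: 0.08134 / 1.008 = 0.08069 mol; N: 1.131 / 14.01 = 0.08073 mol; O: 3.874 / 16.00 = 0.2421 mol
Smallest is H at 0.08069 mol; normalising gives H 1.000, N 1.000, O 3.001
→ HNO3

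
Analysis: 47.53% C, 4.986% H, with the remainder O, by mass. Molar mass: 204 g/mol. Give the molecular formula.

Assume 100 g: 47.53 g C, 4.986 g H, 47.484 g O.
C: 47.53 g ÷ 12.01 g/mol = 3.958 mol
H: 4.986 g ÷ 1.008 g/mol = 4.946 mol
O: 47.484 g ÷ 16.00 g/mol = 2.968 mol
Divide by the smallest (2.968 mol O): C 1.334, H 1.667, O 1.000
Scaling by 3: C 4.00, H 5.00, O 3.00 → C4H5O3
Empirical-formula mass = 101.08 g/mol
n = 204 / 101.08 = 2.02 ≈ 2
Molecular formula = (C4H5O3)×2 = C8H10O6

C8H10O6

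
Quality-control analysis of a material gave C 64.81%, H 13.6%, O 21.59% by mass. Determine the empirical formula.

C4H10O

Assume 100 g: 64.81 g C, 13.6 g H, 21.59 g O.
n(C) = 64.81/12.01 = 5.396, n(H) = 13.6/1.008 = 13.49, n(O) = 21.59/16.00 = 1.349
Ratios (÷ 1.349): C 3.999, H 9.999, O 1.000
Ratio ≈ 4:10:1, so the empirical formula is C4H10O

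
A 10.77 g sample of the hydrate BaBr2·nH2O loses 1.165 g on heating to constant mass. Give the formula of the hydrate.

BaBr2·2H2O

Mass of anhydrous BaBr2 = 10.77 − 1.165 = 9.605 g
mol H2O = 1.165 / 18.02 = 0.06465
Molar mass of BaBr2 = 297.13 g/mol → mol BaBr2 = 9.605 / 297.13 = 0.03233
n = 0.06465 / 0.03233 = 2.00 ≈ 2 → BaBr2·2H2O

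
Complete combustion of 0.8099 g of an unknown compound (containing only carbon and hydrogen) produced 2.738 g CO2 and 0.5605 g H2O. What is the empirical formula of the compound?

CH

mol C = 2.738 / 44.01 = 0.06221; mass C = 0.06221 × 12.01 = 0.7472 g
mol H = 2 × (0.5605 / 18.02) = 0.06221; mass H = 0.06221 × 1.008 = 0.06271 g
Divide by the smallest (0.06221 mol H): C 1.000, H 1.000
Ratio ≈ 1:1, so the empirical formula is CH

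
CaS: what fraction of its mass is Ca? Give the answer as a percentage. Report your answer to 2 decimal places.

Molar mass = 1(40.08) + 1(32.07) = 72.150 g/mol
Mass of Ca per mole = 1 × 40.08 = 40.080 g
% Ca = 40.080 / 72.150 × 100 = 55.55%

55.55%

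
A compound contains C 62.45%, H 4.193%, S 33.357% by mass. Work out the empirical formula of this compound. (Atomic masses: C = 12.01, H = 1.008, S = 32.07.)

Assume 100 g: 62.45 g C, 4.193 g H, 33.357 g S.
n(C) = 62.45/12.01 = 5.2, n(H) = 4.193/1.008 = 4.16, n(S) = 33.357/32.07 = 1.04
Smallest is S at 1.04 mol; normalising gives C 4.999, H 3.999, S 1.000
Ratio ≈ 5:4:1, so the empirical formula is C5H4S

C5H4S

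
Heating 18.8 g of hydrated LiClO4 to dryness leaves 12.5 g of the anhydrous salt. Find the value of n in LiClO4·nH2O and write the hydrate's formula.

Mass of water lost = 18.8 − 12.5 = 6.3 g → 6.3 / 18.02 = 0.3496 mol H2O
Molar mass of LiClO4 = 106.39 g/mol → mol LiClO4 = 12.5 / 106.39 = 0.1175
n = 0.3496 / 0.1175 = 2.98 ≈ 3 → LiClO4·3H2O

LiClO4·3H2O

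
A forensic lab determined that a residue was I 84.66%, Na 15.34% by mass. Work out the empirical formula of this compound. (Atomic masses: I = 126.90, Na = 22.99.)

INa

Assume 100 g: 84.66 g I, 15.34 g Na.
I: 84.66 g ÷ 126.90 g/mol = 0.6671 mol
Na: 15.34 g ÷ 22.99 g/mol = 0.6672 mol
Ratios (÷ 0.6671): I 1.000, Na 1.000
≈ 1:1 → INa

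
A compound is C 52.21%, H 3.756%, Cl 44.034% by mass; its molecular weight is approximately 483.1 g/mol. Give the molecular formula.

C21H18Cl6

Assume 100 g: 52.21 g C, 3.756 g H, 44.034 g Cl.
C: 52.21 g ÷ 12.01 g/mol = 4.347 mol
H: 3.756 g ÷ 1.008 g/mol = 3.726 mol
Cl: 44.034 g ÷ 35.45 g/mol = 1.242 mol
Divide by the smallest (1.242 mol Cl): C 3.500, H 3.000, Cl 1.000
Multiply by 2: C 7.00, H 6.00, Cl 2.00 → C7H6Cl2
Empirical-formula mass = 161.02 g/mol
n = 483.1 / 161.02 = 3.00 ≈ 3
Molecular formula = (C7H6Cl2)×3 = C21H18Cl6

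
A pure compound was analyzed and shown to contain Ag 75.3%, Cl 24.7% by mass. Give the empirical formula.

AgCl

Assume 100 g: 75.3 g Ag, 24.7 g Cl.
Ag: 75.3 g ÷ 107.87 g/mol = 0.6981 mol
Cl: 24.7 g ÷ 35.45 g/mol = 0.6968 mol
Divide by the smallest (0.6968 mol Cl): Ag 1.002, Cl 1.000
≈ 1:1 → AgCl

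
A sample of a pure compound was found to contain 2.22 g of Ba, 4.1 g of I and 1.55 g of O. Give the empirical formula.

BaI2O6

Moles — Ba: 2.22 / 137.33 = 0.01617 mol; I: 4.1 / 126.90 = 0.03231 mol; O: 1.55 / 16.00 = 0.09688 mol
Smallest is Ba at 0.01617 mol; normalising gives Ba 1.000, I 1.999, O 5.993
≈ 1:2:6 → BaI2O6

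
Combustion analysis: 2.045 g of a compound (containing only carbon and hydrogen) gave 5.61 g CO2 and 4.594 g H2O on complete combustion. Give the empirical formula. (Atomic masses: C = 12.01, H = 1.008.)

CH4

mol C = 5.61 / 44.01 = 0.1275; mass C = 0.1275 × 12.01 = 1.531 g
mol H = 2 × (4.594 / 18.02) = 0.5099; mass H = 0.5099 × 1.008 = 0.5140 g
Divide by the smallest (0.1275 mol C): C 1.000, H 4.000
→ CH4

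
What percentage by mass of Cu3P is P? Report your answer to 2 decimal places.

Molar mass = 3(63.55) + 1(30.97) = 221.620 g/mol
Mass of P per mole = 1 × 30.97 = 30.970 g
% P = 30.970 / 221.620 × 100 = 13.97%

13.97%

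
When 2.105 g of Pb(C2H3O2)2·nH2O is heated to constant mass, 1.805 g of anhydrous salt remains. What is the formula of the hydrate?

Mass of water lost = 2.105 − 1.805 = 0.3 g → 0.3 / 18.02 = 0.01665 mol H2O
Molar mass of Pb(C2H3O2)2 = 325.29 g/mol → mol Pb(C2H3O2)2 = 1.805 / 325.29 = 0.005549
n = 0.01665 / 0.005549 = 3.00 ≈ 3 → Pb(C2H3O2)2·3H2O

Pb(C2H3O2)2·3H2O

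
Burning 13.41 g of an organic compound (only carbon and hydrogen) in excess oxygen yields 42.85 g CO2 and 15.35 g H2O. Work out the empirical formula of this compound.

C4H7

mol C = 42.85 / 44.01 = 0.9736; mass C = 0.9736 × 12.01 = 11.69 g
mol H = 2 × (15.35 / 18.02) = 1.704; mass H = 1.704 × 1.008 = 1.717 g
Smallest is C at 0.9736 mol; normalising gives C 1.000, H 1.750
Multiply by 4: C 4.00, H 7.00 → C4H7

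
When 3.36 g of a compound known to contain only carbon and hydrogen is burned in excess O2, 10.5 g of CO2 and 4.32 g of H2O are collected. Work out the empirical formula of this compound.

CH2

mol C = 10.5 / 44.01 = 0.2386; mass C = 0.2386 × 12.01 = 2.865 g
mol H = 2 × (4.32 / 18.02) = 0.4795; mass H = 0.4795 × 1.008 = 0.4833 g
Divide by the smallest (0.2386 mol C): C 1.000, H 2.010
Ratio ≈ 1:2, so the empirical formula is CH2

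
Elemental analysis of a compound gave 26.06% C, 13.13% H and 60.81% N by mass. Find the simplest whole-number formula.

Assume 100 g: 26.06 g C, 13.13 g H, 60.81 g N.
C: 26.06 g ÷ 12.01 g/mol = 2.17 mol
H: 13.13 g ÷ 1.008 g/mol = 13.03 mol
N: 60.81 g ÷ 14.01 g/mol = 4.34 mol
Divide by the smallest (2.17 mol C): C 1.000, H 6.003, N 2.000
Ratio ≈ 1:6:2, so the empirical formula is CH6N2

CH6N2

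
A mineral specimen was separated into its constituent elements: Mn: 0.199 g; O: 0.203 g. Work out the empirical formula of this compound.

Moles — Mn: 0.199 / 54.94 = 0.003622 mol; O: 0.203 / 16.00 = 0.01269 mol
Ratios (÷ 0.003622): Mn 1.000, O 3.503
Multiply by 2: Mn 2.00, O 7.01 → Mn2O7

Mn2O7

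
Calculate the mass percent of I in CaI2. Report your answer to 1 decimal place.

Molar mass = 1(40.08) + 2(126.90) = 293.880 g/mol
Mass of I per mole = 2 × 126.90 = 253.800 g
% I = 253.800 / 293.880 × 100 = 86.4%

86.4%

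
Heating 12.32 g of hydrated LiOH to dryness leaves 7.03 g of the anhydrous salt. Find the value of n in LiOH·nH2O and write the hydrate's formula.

Mass of water lost = 12.32 − 7.03 = 5.29 g → 5.29 / 18.02 = 0.2936 mol H2O
Molar mass of LiOH = 23.95 g/mol → mol LiOH = 7.03 / 23.95 = 0.2936
n = 0.2936 / 0.2936 = 1.00 ≈ 1 → LiOH·H2O

LiOH·H2O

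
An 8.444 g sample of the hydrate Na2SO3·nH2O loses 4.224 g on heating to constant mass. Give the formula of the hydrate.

Na2SO3·7H2O

Mass of anhydrous Na2SO3 = 8.444 − 4.224 = 4.22 g
mol H2O = 4.224 / 18.02 = 0.2344
Molar mass of Na2SO3 = 126.05 g/mol → mol Na2SO3 = 4.22 / 126.05 = 0.03348
n = 0.2344 / 0.03348 = 7.00 ≈ 7 → Na2SO3·7H2O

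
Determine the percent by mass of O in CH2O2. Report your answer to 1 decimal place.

Molar mass = 1(12.01) + 2(1.008) + 2(16.00) = 46.026 g/mol
Mass of O per mole = 2 × 16.00 = 32.000 g
% O = 32.000 / 46.026 × 100 = 69.5%

69.5%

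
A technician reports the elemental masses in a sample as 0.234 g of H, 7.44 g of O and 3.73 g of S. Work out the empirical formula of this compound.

H2O4S

H: 0.234 g ÷ 1.008 g/mol = 0.2321 mol
O: 7.44 g ÷ 16.00 g/mol = 0.465 mol
S: 3.73 g ÷ 32.07 g/mol = 0.1163 mol
Ratios (÷ 0.1163): H 1.996, O 3.998, S 1.000
Ratio ≈ 2:4:1, so the empirical formula is H2O4S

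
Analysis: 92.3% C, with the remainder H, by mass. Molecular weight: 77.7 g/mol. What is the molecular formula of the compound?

Assume 100 g: 92.3 g C, 7.7 g H.
Moles — C: 92.3 / 12.01 = 7.685 mol; H: 7.7 / 1.008 = 7.639 mol
Ratios (÷ 7.639): C 1.006, H 1.000
Ratio ≈ 1:1, so the empirical formula is CH
Empirical-formula mass = 13.02 g/mol
n = 77.7 / 13.02 = 5.97 ≈ 6
Molecular formula = (CH)×6 = C6H6

C6H6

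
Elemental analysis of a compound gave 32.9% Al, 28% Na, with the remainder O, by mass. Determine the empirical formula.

AlNaO2

Assume 100 g: 32.9 g Al, 28 g Na, 39.1 g O.
Moles — Al: 32.9 / 26.98 = 1.219 mol; Na: 28 / 22.99 = 1.218 mol; O: 39.1 / 16.00 = 2.444 mol
Ratios (÷ 1.218): Al 1.001, Na 1.000, O 2.006
≈ 1:1:2 → AlNaO2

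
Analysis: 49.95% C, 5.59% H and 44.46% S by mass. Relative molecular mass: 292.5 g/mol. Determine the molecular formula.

C12H16S4

Assume 100 g: 49.95 g C, 5.59 g H, 44.46 g S.
C: 49.95 g ÷ 12.01 g/mol = 4.159 mol
H: 5.59 g ÷ 1.008 g/mol = 5.546 mol
S: 44.46 g ÷ 32.07 g/mol = 1.386 mol
Smallest is S at 1.386 mol; normalising gives C 3.000, H 4.000, S 1.000
≈ 3:4:1 → C3H4S
Empirical-formula mass = 72.13 g/mol
n = 292.5 / 72.13 = 4.06 ≈ 4
Molecular formula = (C3H4S)×4 = C12H16S4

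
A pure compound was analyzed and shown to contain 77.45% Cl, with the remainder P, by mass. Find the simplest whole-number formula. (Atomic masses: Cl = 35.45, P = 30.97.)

Assume 100 g: 77.45 g Cl, 22.55 g P.
n(Cl) = 77.45/35.45 = 2.185, n(P) = 22.55/30.97 = 0.7281
Ratios (÷ 0.7281): Cl 3.001, P 1.000
Ratio ≈ 3:1, so the empirical formula is Cl3P

Cl3P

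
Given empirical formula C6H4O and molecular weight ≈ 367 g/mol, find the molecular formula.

C24H16O4

Empirical-formula mass = 92.09 g/mol
n = 367 / 92.09 = 3.99 ≈ 4
Molecular formula = (C6H4O)4 = C24H16O4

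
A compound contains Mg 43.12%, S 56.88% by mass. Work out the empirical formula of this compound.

Assume 100 g: 43.12 g Mg, 56.88 g S.
n(Mg) = 43.12/24.31 = 1.774, n(S) = 56.88/32.07 = 1.774
Divide by the smallest (1.774 mol S): Mg 1.000, S 1.000
≈ 1:1 → MgS

MgS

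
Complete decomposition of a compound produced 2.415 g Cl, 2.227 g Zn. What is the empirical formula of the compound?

Cl2Zn

n(Cl) = 2.415/35.45 = 0.06812, n(Zn) = 2.227/65.38 = 0.03406
Ratios (÷ 0.03406): Cl 2.000, Zn 1.000
Ratio ≈ 2:1, so the empirical formula is Cl2Zn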